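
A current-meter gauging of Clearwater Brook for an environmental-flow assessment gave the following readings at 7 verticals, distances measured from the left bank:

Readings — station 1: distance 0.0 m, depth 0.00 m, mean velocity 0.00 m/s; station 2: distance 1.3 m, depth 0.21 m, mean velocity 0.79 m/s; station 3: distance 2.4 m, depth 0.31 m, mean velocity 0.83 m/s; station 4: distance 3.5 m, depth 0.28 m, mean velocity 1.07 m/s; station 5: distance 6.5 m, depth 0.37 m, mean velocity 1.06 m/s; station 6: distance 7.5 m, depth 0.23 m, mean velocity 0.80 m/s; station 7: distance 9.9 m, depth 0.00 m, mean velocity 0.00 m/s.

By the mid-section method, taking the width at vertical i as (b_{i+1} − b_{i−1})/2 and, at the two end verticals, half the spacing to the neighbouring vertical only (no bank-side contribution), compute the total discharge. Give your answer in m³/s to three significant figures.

2.19 m³/s

w_2 = (2.4 − 0.0)/2 = 1.2 m; q_2 = 0.79 × 0.21 × 1.2 = 0.1991 m³/s
w_3 = (3.5 − 1.3)/2 = 1.1 m; q_3 = 0.83 × 0.31 × 1.1 = 0.2830 m³/s
w_4 = (6.5 − 2.4)/2 = 2.05 m; q_4 = 1.07 × 0.28 × 2.05 = 0.6142 m³/s
w_5 = (7.5 − 3.5)/2 = 2 m; q_5 = 1.06 × 0.37 × 2 = 0.7844 m³/s
w_6 = (9.9 − 6.5)/2 = 1.7 m; q_6 = 0.80 × 0.23 × 1.7 = 0.3128 m³/s
Stations 1, 7 contribute zero (depth or velocity is 0).
Q = Σ qᵢ = 2.193 m³/s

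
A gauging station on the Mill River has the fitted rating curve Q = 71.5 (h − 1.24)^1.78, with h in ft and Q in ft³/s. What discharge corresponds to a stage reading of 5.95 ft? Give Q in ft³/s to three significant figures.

Q = 71.5 × (5.95 − 1.24)^1.78 = 71.5 × 4.71^1.78 = 1128 ft³/s

1130 ft³/s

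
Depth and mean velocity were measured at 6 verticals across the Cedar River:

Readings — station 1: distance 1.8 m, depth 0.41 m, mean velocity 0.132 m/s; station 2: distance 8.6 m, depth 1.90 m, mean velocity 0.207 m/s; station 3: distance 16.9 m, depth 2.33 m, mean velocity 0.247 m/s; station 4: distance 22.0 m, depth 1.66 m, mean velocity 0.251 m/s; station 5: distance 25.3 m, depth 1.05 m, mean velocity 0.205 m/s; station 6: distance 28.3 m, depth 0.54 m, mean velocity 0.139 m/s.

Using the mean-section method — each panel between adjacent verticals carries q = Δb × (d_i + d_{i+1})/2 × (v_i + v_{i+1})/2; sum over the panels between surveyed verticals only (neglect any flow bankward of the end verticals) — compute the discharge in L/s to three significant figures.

Panel 1-2: Δb = 6.8 m, d̄ = (0.41+1.90)/2 = 1.155, v̄ = (0.132+0.207)/2 = 0.1695 → q = 6.8×1.155×0.1695 = 1.331 m³/s
Panel 2-3: Δb = 8.3 m, d̄ = (1.90+2.33)/2 = 2.115, v̄ = (0.207+0.247)/2 = 0.227 → q = 8.3×2.115×0.227 = 3.985 m³/s
Panel 3-4: Δb = 5.1 m, d̄ = (2.33+1.66)/2 = 1.995, v̄ = (0.247+0.251)/2 = 0.249 → q = 5.1×1.995×0.249 = 2.533 m³/s
Panel 4-5: Δb = 3.3 m, d̄ = (1.66+1.05)/2 = 1.355, v̄ = (0.251+0.205)/2 = 0.228 → q = 3.3×1.355×0.228 = 1.020 m³/s
Panel 5-6: Δb = 3 m, d̄ = (1.05+0.54)/2 = 0.795, v̄ = (0.205+0.139)/2 = 0.172 → q = 3×0.795×0.172 = 0.4102 m³/s
Q = Σ q = 9.279 m³/s
= 9.279 × 1000 = 9279 L/s

9280 L/s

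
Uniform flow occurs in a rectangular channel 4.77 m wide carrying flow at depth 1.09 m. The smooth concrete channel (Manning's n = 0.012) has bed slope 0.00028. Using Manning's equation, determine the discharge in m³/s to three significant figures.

5.97 m³/s

A = b·y = 4.77 × 1.09 = 5.199 m²
P = b + 2y = 4.77 + 2×1.09 = 6.950 m
R = A/P = 5.199/6.950 = 0.7481 m
Q = (1/n)·A·R^(2/3)·S^(1/2) = (1/0.012) × 5.199 × 0.7481^(2/3) × 0.00028^(1/2) = 5.975 m³/s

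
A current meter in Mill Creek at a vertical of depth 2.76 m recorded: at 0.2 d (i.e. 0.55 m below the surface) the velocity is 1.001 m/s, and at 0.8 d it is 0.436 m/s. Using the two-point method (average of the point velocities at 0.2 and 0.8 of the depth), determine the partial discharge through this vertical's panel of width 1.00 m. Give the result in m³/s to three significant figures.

1.98 m³/s

v̄ = (1.001 + 0.436) / 2 = 0.7185 m/s
q = v̄ × d × w = 0.7185 × 2.76 × 1.00 = 1.983 m³/s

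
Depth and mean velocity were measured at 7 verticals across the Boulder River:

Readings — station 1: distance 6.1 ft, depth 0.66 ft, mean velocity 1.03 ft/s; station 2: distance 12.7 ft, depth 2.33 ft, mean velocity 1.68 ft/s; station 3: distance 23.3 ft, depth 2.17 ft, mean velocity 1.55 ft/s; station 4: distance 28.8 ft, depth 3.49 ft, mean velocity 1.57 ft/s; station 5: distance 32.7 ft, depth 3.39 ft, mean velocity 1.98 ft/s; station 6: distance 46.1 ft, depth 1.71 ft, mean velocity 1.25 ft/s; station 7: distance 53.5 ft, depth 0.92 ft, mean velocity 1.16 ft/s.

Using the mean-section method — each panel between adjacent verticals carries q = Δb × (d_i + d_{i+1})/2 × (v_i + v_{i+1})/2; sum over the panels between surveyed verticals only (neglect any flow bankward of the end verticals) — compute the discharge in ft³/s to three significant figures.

Panel 1-2: Δb = 6.6 ft, d̄ = (0.66+2.33)/2 = 1.495, v̄ = (1.03+1.68)/2 = 1.355 → q = 6.6×1.495×1.355 = 13.37 ft³/s
Panel 2-3: Δb = 10.6 ft, d̄ = (2.33+2.17)/2 = 2.25, v̄ = (1.68+1.55)/2 = 1.615 → q = 10.6×2.25×1.615 = 38.52 ft³/s
Panel 3-4: Δb = 5.5 ft, d̄ = (2.17+3.49)/2 = 2.83, v̄ = (1.55+1.57)/2 = 1.56 → q = 5.5×2.83×1.56 = 24.28 ft³/s
Panel 4-5: Δb = 3.9 ft, d̄ = (3.49+3.39)/2 = 3.44, v̄ = (1.57+1.98)/2 = 1.775 → q = 3.9×3.44×1.775 = 23.81 ft³/s
Panel 5-6: Δb = 13.4 ft, d̄ = (3.39+1.71)/2 = 2.55, v̄ = (1.98+1.25)/2 = 1.615 → q = 13.4×2.55×1.615 = 55.18 ft³/s
Panel 6-7: Δb = 7.4 ft, d̄ = (1.71+0.92)/2 = 1.315, v̄ = (1.25+1.16)/2 = 1.205 → q = 7.4×1.315×1.205 = 11.73 ft³/s
Q = Σ q = 166.9 ft³/s

167 ft³/s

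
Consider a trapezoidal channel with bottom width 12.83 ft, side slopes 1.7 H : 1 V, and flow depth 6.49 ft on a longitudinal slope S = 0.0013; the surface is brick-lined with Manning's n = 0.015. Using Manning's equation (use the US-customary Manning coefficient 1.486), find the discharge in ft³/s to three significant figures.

A = (b + z·y)·y = (12.83 + 1.7×6.49)×6.49 = 154.9 ft²
P = b + 2y√(1+z²) = 12.83 + 2×6.49×√(1+1.7²) = 38.43 ft
R = A/P = 154.9/38.43 = 4.030 ft
Q = (1.486/n)·A·R^(2/3)·S^(1/2) = (1.486/0.015) × 154.9 × 4.030^(2/3) × 0.0013^(1/2) = 1401 ft³/s

1400 ft³/s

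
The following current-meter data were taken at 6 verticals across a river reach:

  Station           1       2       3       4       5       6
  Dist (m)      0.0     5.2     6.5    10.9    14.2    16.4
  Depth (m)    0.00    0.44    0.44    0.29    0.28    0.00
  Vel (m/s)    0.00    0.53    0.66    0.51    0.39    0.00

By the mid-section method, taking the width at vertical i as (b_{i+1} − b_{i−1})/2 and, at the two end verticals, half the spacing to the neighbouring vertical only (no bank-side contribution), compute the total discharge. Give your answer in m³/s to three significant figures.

2.46 m³/s

w_2 = (6.5 − 0.0)/2 = 3.25 m; q_2 = 0.53 × 0.44 × 3.25 = 0.7579 m³/s
w_3 = (10.9 − 5.2)/2 = 2.85 m; q_3 = 0.66 × 0.44 × 2.85 = 0.8276 m³/s
w_4 = (14.2 − 6.5)/2 = 3.85 m; q_4 = 0.51 × 0.29 × 3.85 = 0.5694 m³/s
w_5 = (16.4 − 10.9)/2 = 2.75 m; q_5 = 0.39 × 0.28 × 2.75 = 0.3003 m³/s
Stations 1, 6 contribute zero (depth or velocity is 0).
Q = Σ qᵢ = 2.455 m³/s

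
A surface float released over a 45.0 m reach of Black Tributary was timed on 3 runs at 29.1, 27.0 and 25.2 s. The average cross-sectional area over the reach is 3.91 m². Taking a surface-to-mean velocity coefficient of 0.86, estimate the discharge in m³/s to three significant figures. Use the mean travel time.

t̄ = (29.1 + 27.0 + 25.2) / 3 = 27.1 s
v_surface = L / t̄ = 45.0 / 27.1 = 1.661 m/s
v_mean = 0.86 × 1.661 = 1.428 m/s
Q = A × v_mean = 3.91 × 1.428 = 5.584 m³/s

5.58 m³/s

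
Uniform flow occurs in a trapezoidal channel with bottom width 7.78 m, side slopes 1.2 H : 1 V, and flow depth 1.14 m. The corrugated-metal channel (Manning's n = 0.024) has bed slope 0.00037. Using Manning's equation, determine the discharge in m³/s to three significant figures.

A = (b + z·y)·y = (7.78 + 1.2×1.14)×1.14 = 10.43 m²
P = b + 2y√(1+z²) = 7.78 + 2×1.14×√(1+1.2²) = 11.34 m
R = A/P = 10.43/11.34 = 0.9195 m
Q = (1/n)·A·R^(2/3)·S^(1/2) = (1/0.024) × 10.43 × 0.9195^(2/3) × 0.00037^(1/2) = 7.904 m³/s

7.90 m³/s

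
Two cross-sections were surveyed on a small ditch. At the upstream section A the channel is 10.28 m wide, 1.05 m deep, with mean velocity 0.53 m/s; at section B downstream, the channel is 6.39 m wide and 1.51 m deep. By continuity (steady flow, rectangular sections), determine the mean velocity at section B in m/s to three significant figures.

Q = A₁V₁ = (10.28×1.05) × 0.53 = 5.721 m³/s
A₂ = 6.39 × 1.51 = 9.649 m²
V₂ = Q/A₂ = 5.721/9.649 = 0.5929 m/s

0.593 m/s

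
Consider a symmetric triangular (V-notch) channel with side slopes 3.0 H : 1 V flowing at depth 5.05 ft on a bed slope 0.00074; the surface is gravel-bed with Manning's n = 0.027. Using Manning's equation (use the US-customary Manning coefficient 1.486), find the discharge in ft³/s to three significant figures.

A = z·y² = 3.0×5.05² = 76.51 ft²
P = 2y√(1+z²) = 2×5.05×√(1+3.0²) = 31.94 ft
R = A/P = 76.51/31.94 = 2.395 ft
Q = (1.486/n)·A·R^(2/3)·S^(1/2) = (1.486/0.027) × 76.51 × 2.395^(2/3) × 0.00074^(1/2) = 205.1 ft³/s

205 ft³/s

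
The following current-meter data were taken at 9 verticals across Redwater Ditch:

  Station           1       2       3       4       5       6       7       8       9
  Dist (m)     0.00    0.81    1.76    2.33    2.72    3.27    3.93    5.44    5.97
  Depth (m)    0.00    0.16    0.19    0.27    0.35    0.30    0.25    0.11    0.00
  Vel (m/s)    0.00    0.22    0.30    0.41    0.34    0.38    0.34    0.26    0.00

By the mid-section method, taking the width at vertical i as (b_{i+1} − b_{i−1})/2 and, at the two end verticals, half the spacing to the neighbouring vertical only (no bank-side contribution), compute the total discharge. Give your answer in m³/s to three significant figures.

0.374 m³/s

w_2 = (1.76 − 0.00)/2 = 0.88 m; q_2 = 0.22 × 0.16 × 0.88 = 0.03098 m³/s
w_3 = (2.33 − 0.81)/2 = 0.76 m; q_3 = 0.30 × 0.19 × 0.76 = 0.04332 m³/s
w_4 = (2.72 − 1.76)/2 = 0.48 m; q_4 = 0.41 × 0.27 × 0.48 = 0.05314 m³/s
w_5 = (3.27 − 2.33)/2 = 0.47 m; q_5 = 0.34 × 0.35 × 0.47 = 0.05593 m³/s
w_6 = (3.93 − 2.72)/2 = 0.605 m; q_6 = 0.38 × 0.30 × 0.605 = 0.06897 m³/s
w_7 = (5.44 − 3.27)/2 = 1.085 m; q_7 = 0.34 × 0.25 × 1.085 = 0.09223 m³/s
w_8 = (5.97 − 3.93)/2 = 1.02 m; q_8 = 0.26 × 0.11 × 1.02 = 0.02917 m³/s
Stations 1, 9 contribute zero (depth or velocity is 0).
Q = Σ qᵢ = 0.3737 m³/s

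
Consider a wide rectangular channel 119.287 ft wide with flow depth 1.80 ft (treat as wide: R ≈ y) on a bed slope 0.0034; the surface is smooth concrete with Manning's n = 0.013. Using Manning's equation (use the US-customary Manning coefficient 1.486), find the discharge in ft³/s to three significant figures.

2120 ft³/s

A = b·y = 119.287 × 1.80 = 214.7 ft²
Wide channel: R ≈ y = 1.80 ft
Q = (1.486/n)·A·R^(2/3)·S^(1/2) = (1.486/0.013) × 214.7 × 1.800^(2/3) × 0.0034^(1/2) = 2118 ft³/s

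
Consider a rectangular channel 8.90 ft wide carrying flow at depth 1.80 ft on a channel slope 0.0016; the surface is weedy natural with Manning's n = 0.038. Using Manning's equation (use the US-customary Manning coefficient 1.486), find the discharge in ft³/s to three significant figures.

29.6 ft³/s

A = b·y = 8.90 × 1.80 = 16.02 ft²
P = b + 2y = 8.90 + 2×1.80 = 12.50 ft
R = A/P = 16.02/12.50 = 1.282 ft
Q = (1.486/n)·A·R^(2/3)·S^(1/2) = (1.486/0.038) × 16.02 × 1.282^(2/3) × 0.0016^(1/2) = 29.57 ft³/s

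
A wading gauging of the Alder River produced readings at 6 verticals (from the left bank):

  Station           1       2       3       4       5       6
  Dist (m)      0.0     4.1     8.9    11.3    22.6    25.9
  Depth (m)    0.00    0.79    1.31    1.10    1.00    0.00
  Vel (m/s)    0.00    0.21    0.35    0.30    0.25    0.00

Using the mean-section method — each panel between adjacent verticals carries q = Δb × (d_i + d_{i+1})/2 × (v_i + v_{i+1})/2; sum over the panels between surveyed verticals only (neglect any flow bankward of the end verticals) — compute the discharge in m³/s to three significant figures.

Panel 1-2: Δb = 4.1 m, d̄ = (0.00+0.79)/2 = 0.395, v̄ = (0.00+0.21)/2 = 0.105 → q = 4.1×0.395×0.105 = 0.1700 m³/s
Panel 2-3: Δb = 4.8 m, d̄ = (0.79+1.31)/2 = 1.05, v̄ = (0.21+0.35)/2 = 0.28 → q = 4.8×1.05×0.28 = 1.411 m³/s
Panel 3-4: Δb = 2.4 m, d̄ = (1.31+1.10)/2 = 1.205, v̄ = (0.35+0.30)/2 = 0.325 → q = 2.4×1.205×0.325 = 0.9399 m³/s
Panel 4-5: Δb = 11.3 m, d̄ = (1.10+1.00)/2 = 1.05, v̄ = (0.30+0.25)/2 = 0.275 → q = 11.3×1.05×0.275 = 3.263 m³/s
Panel 5-6: Δb = 3.3 m, d̄ = (1.00+0.00)/2 = 0.5, v̄ = (0.25+0.00)/2 = 0.125 → q = 3.3×0.5×0.125 = 0.2063 m³/s
Q = Σ q = 5.990 m³/s

5.99 m³/s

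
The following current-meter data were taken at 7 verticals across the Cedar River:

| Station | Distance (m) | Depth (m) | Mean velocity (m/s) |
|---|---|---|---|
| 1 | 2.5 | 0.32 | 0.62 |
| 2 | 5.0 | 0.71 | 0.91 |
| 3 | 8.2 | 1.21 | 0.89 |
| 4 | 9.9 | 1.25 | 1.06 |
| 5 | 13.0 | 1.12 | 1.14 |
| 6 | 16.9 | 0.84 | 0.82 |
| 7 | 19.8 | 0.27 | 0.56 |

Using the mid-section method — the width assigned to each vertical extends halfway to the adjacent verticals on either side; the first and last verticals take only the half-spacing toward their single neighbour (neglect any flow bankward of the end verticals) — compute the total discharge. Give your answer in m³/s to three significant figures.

w_1 = (5.0 − 2.5)/2 = 1.25 m; q_1 = 0.62 × 0.32 × 1.25 = 0.2480 m³/s
w_2 = (8.2 − 2.5)/2 = 2.85 m; q_2 = 0.91 × 0.71 × 2.85 = 1.841 m³/s
w_3 = (9.9 − 5.0)/2 = 2.45 m; q_3 = 0.89 × 1.21 × 2.45 = 2.638 m³/s
w_4 = (13.0 − 8.2)/2 = 2.4 m; q_4 = 1.06 × 1.25 × 2.4 = 3.180 m³/s
w_5 = (16.9 − 9.9)/2 = 3.5 m; q_5 = 1.14 × 1.12 × 3.5 = 4.469 m³/s
w_6 = (19.8 − 13.0)/2 = 3.4 m; q_6 = 0.82 × 0.84 × 3.4 = 2.342 m³/s
w_7 = (19.8 − 16.9)/2 = 1.45 m; q_7 = 0.56 × 0.27 × 1.45 = 0.2192 m³/s
Q = Σ qᵢ = 14.94 m³/s

14.9 m³/s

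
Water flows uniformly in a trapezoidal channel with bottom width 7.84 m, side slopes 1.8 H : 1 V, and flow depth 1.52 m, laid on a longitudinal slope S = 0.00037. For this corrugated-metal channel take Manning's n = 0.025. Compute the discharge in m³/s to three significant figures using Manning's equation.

A = (b + z·y)·y = (7.84 + 1.8×1.52)×1.52 = 16.08 m²
P = b + 2y√(1+z²) = 7.84 + 2×1.52×√(1+1.8²) = 14.10 m
R = A/P = 16.08/14.10 = 1.140 m
Q = (1/n)·A·R^(2/3)·S^(1/2) = (1/0.025) × 16.08 × 1.140^(2/3) × 0.00037^(1/2) = 13.50 m³/s

13.5 m³/s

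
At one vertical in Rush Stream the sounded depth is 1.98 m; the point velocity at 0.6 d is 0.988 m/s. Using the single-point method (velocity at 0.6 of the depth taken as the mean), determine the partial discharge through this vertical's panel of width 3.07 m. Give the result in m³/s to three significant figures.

v̄ = v₀.₆ = 0.988 m/s
q = v̄ × d × w = 0.9880 × 1.98 × 3.07 = 6.006 m³/s

6.01 m³/s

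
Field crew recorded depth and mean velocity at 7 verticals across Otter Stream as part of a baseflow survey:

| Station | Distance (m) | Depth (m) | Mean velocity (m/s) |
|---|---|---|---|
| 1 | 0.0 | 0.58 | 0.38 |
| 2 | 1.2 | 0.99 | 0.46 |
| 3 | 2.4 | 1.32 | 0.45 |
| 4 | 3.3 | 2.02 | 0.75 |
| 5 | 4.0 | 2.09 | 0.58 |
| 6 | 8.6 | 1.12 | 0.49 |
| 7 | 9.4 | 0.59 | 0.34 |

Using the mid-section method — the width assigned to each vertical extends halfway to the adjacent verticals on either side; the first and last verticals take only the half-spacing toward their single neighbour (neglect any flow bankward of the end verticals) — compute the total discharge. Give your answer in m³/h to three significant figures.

26200 m³/h

w_1 = (1.2 − 0.0)/2 = 0.6 m; q_1 = 0.38 × 0.58 × 0.6 = 0.1322 m³/s
w_2 = (2.4 − 0.0)/2 = 1.2 m; q_2 = 0.46 × 0.99 × 1.2 = 0.5465 m³/s
w_3 = (3.3 − 1.2)/2 = 1.05 m; q_3 = 0.45 × 1.32 × 1.05 = 0.6237 m³/s
w_4 = (4.0 − 2.4)/2 = 0.8 m; q_4 = 0.75 × 2.02 × 0.8 = 1.212 m³/s
w_5 = (8.6 − 3.3)/2 = 2.65 m; q_5 = 0.58 × 2.09 × 2.65 = 3.212 m³/s
w_6 = (9.4 − 4.0)/2 = 2.7 m; q_6 = 0.49 × 1.12 × 2.7 = 1.482 m³/s
w_7 = (9.4 − 8.6)/2 = 0.4 m; q_7 = 0.34 × 0.59 × 0.4 = 0.08024 m³/s
Q = Σ qᵢ = 7.289 m³/s
= 7.289 × 3600 = 26240 m³/h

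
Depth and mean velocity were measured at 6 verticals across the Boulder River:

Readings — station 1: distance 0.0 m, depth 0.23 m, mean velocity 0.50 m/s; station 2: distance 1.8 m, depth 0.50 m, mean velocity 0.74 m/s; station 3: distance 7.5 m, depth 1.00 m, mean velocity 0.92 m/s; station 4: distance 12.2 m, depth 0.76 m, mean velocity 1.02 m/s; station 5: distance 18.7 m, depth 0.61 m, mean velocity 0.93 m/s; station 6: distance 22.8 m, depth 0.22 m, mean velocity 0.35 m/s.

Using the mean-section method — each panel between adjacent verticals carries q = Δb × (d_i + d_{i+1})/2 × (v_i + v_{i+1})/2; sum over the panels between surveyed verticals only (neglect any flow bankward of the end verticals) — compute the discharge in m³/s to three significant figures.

Panel 1-2: Δb = 1.8 m, d̄ = (0.23+0.50)/2 = 0.365, v̄ = (0.50+0.74)/2 = 0.62 → q = 1.8×0.365×0.62 = 0.4073 m³/s
Panel 2-3: Δb = 5.7 m, d̄ = (0.50+1.00)/2 = 0.75, v̄ = (0.74+0.92)/2 = 0.83 → q = 5.7×0.75×0.83 = 3.548 m³/s
Panel 3-4: Δb = 4.7 m, d̄ = (1.00+0.76)/2 = 0.88, v̄ = (0.92+1.02)/2 = 0.97 → q = 4.7×0.88×0.97 = 4.012 m³/s
Panel 4-5: Δb = 6.5 m, d̄ = (0.76+0.61)/2 = 0.685, v̄ = (1.02+0.93)/2 = 0.975 → q = 6.5×0.685×0.975 = 4.341 m³/s
Panel 5-6: Δb = 4.1 m, d̄ = (0.61+0.22)/2 = 0.415, v̄ = (0.93+0.35)/2 = 0.64 → q = 4.1×0.415×0.64 = 1.089 m³/s
Q = Σ q = 13.40 m³/s

13.4 m³/s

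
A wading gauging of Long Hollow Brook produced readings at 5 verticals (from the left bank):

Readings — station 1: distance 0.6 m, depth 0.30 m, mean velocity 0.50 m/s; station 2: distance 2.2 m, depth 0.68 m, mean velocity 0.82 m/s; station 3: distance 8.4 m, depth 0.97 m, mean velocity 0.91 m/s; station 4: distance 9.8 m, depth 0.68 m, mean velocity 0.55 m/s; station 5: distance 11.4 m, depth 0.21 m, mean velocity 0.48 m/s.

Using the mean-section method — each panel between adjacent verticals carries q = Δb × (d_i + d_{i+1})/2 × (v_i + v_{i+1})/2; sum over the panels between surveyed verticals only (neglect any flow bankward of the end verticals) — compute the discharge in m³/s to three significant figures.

Panel 1-2: Δb = 1.6 m, d̄ = (0.30+0.68)/2 = 0.49, v̄ = (0.50+0.82)/2 = 0.66 → q = 1.6×0.49×0.66 = 0.5174 m³/s
Panel 2-3: Δb = 6.2 m, d̄ = (0.68+0.97)/2 = 0.825, v̄ = (0.82+0.91)/2 = 0.865 → q = 6.2×0.825×0.865 = 4.424 m³/s
Panel 3-4: Δb = 1.4 m, d̄ = (0.97+0.68)/2 = 0.825, v̄ = (0.91+0.55)/2 = 0.73 → q = 1.4×0.825×0.73 = 0.8432 m³/s
Panel 4-5: Δb = 1.6 m, d̄ = (0.68+0.21)/2 = 0.445, v̄ = (0.55+0.48)/2 = 0.515 → q = 1.6×0.445×0.515 = 0.3667 m³/s
Q = Σ q = 6.152 m³/s

6.15 m³/s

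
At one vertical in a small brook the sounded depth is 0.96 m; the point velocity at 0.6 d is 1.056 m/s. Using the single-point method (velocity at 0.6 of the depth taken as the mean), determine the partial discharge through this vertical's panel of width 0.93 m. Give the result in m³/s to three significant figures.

0.943 m³/s

v̄ = v₀.₆ = 1.056 m/s
q = v̄ × d × w = 1.056 × 0.96 × 0.93 = 0.9428 m³/s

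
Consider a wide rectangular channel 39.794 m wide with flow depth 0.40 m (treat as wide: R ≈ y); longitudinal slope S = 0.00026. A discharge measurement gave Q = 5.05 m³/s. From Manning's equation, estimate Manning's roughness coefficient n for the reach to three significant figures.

0.0276

A = b·y = 39.794 × 0.40 = 15.92 m²
Wide channel: R ≈ y = 0.40 m
n = (1/Q)·A·R^(2/3)·S^(1/2) = (1/5.05) × 15.92 × 0.5429 × 0.01612 = 0.02759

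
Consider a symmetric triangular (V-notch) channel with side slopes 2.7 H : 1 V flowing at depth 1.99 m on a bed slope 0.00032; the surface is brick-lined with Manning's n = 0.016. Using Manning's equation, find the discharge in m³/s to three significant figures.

11.4 m³/s

A = z·y² = 2.7×1.99² = 10.69 m²
P = 2y√(1+z²) = 2×1.99×√(1+2.7²) = 11.46 m
R = A/P = 10.69/11.46 = 0.9331 m
Q = (1/n)·A·R^(2/3)·S^(1/2) = (1/0.016) × 10.69 × 0.9331^(2/3) × 0.00032^(1/2) = 11.41 m³/s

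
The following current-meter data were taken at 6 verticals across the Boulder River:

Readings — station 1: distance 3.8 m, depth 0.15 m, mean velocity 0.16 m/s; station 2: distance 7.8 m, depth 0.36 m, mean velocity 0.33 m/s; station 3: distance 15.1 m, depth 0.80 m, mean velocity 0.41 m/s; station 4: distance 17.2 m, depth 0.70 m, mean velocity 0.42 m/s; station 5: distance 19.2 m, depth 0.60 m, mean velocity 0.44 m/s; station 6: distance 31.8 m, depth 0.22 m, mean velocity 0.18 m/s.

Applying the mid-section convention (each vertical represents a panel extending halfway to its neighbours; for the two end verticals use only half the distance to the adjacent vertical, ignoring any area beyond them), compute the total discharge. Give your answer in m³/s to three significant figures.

w_1 = (7.8 − 3.8)/2 = 2 m; q_1 = 0.16 × 0.15 × 2 = 0.04800 m³/s
w_2 = (15.1 − 3.8)/2 = 5.65 m; q_2 = 0.33 × 0.36 × 5.65 = 0.6712 m³/s
w_3 = (17.2 − 7.8)/2 = 4.7 m; q_3 = 0.41 × 0.80 × 4.7 = 1.542 m³/s
w_4 = (19.2 − 15.1)/2 = 2.05 m; q_4 = 0.42 × 0.70 × 2.05 = 0.6027 m³/s
w_5 = (31.8 − 17.2)/2 = 7.3 m; q_5 = 0.44 × 0.60 × 7.3 = 1.927 m³/s
w_6 = (31.8 − 19.2)/2 = 6.3 m; q_6 = 0.18 × 0.22 × 6.3 = 0.2495 m³/s
Q = Σ qᵢ = 5.040 m³/s

5.04 m³/s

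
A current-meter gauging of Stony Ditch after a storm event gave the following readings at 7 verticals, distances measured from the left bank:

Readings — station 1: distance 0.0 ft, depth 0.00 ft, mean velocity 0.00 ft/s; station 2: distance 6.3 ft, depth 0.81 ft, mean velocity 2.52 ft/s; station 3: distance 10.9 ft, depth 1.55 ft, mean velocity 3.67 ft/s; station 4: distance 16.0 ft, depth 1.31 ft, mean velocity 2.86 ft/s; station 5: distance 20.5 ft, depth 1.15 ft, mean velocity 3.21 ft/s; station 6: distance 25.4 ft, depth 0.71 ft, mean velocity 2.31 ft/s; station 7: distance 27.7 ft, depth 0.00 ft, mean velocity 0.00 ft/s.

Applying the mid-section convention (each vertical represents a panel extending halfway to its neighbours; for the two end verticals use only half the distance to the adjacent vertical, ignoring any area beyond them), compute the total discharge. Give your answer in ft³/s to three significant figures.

80.0 ft³/s

w_2 = (10.9 − 0.0)/2 = 5.45 ft; q_2 = 2.52 × 0.81 × 5.45 = 11.12 ft³/s
w_3 = (16.0 − 6.3)/2 = 4.85 ft; q_3 = 3.67 × 1.55 × 4.85 = 27.59 ft³/s
w_4 = (20.5 − 10.9)/2 = 4.8 ft; q_4 = 2.86 × 1.31 × 4.8 = 17.98 ft³/s
w_5 = (25.4 − 16.0)/2 = 4.7 ft; q_5 = 3.21 × 1.15 × 4.7 = 17.35 ft³/s
w_6 = (27.7 − 20.5)/2 = 3.6 ft; q_6 = 2.31 × 0.71 × 3.6 = 5.904 ft³/s
Stations 1, 7 contribute zero (depth or velocity is 0).
Q = Σ qᵢ = 79.95 ft³/s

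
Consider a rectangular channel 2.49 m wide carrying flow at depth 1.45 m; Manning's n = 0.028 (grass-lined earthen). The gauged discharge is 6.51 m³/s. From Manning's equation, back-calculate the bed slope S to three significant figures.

A = b·y = 2.49 × 1.45 = 3.611 m²
P = b + 2y = 2.49 + 2×1.45 = 5.390 m
R = A/P = 3.611/5.390 = 0.6699 m
S = (Q·n / (1·A·R^(2/3)))² = (6.51×0.028 / (1×3.611×0.7656))² = 0.004349

0.00435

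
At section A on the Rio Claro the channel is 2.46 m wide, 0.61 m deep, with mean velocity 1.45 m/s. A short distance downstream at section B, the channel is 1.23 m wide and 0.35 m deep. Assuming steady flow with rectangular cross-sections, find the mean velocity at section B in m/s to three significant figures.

5.05 m/s

Q = A₁V₁ = (2.46×0.61) × 1.45 = 2.176 m³/s
A₂ = 1.23 × 0.35 = 0.4305 m²
V₂ = Q/A₂ = 2.176/0.4305 = 5.054 m/s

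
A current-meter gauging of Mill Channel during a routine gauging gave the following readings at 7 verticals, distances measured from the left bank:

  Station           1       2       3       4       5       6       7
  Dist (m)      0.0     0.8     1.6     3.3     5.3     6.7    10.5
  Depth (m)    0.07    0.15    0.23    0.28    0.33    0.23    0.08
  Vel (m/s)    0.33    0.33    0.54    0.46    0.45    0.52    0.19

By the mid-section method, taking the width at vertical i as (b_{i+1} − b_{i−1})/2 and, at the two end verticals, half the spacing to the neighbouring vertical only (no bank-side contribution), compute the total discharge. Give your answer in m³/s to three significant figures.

1.03 m³/s

w_1 = (0.8 − 0.0)/2 = 0.4 m; q_1 = 0.33 × 0.07 × 0.4 = 0.009240 m³/s
w_2 = (1.6 − 0.0)/2 = 0.8 m; q_2 = 0.33 × 0.15 × 0.8 = 0.03960 m³/s
w_3 = (3.3 − 0.8)/2 = 1.25 m; q_3 = 0.54 × 0.23 × 1.25 = 0.1553 m³/s
w_4 = (5.3 − 1.6)/2 = 1.85 m; q_4 = 0.46 × 0.28 × 1.85 = 0.2383 m³/s
w_5 = (6.7 − 3.3)/2 = 1.7 m; q_5 = 0.45 × 0.33 × 1.7 = 0.2525 m³/s
w_6 = (10.5 − 5.3)/2 = 2.6 m; q_6 = 0.52 × 0.23 × 2.6 = 0.3110 m³/s
w_7 = (10.5 − 6.7)/2 = 1.9 m; q_7 = 0.19 × 0.08 × 1.9 = 0.02888 m³/s
Q = Σ qᵢ = 1.035 m³/s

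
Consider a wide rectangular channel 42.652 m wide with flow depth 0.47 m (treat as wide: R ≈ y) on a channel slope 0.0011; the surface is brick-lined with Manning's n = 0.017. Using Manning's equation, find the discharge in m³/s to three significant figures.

A = b·y = 42.652 × 0.47 = 20.05 m²
Wide channel: R ≈ y = 0.47 m
Q = (1/n)·A·R^(2/3)·S^(1/2) = (1/0.017) × 20.05 × 0.4700^(2/3) × 0.0011^(1/2) = 23.64 m³/s

23.6 m³/s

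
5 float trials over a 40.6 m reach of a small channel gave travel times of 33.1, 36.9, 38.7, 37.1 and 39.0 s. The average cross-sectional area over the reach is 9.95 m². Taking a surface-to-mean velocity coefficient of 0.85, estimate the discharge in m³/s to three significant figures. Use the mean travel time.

t̄ = (33.1 + 36.9 + 38.7 + 37.1 + 39.0) / 5 = 36.96 s
v_surface = L / t̄ = 40.6 / 36.96 = 1.098 m/s
v_mean = 0.85 × 1.098 = 0.9337 m/s
Q = A × v_mean = 9.95 × 0.9337 = 9.290 m³/s

9.29 m³/s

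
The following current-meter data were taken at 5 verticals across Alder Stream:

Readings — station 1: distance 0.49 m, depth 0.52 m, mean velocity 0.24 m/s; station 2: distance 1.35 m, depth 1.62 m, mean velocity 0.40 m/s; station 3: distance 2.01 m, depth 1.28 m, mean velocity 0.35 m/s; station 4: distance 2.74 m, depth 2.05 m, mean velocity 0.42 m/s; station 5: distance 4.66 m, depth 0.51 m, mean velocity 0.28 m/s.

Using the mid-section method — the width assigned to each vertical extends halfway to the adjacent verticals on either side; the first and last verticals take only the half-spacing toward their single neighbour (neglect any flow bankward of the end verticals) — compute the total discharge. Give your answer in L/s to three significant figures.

w_1 = (1.35 − 0.49)/2 = 0.43 m; q_1 = 0.24 × 0.52 × 0.43 = 0.05366 m³/s
w_2 = (2.01 − 0.49)/2 = 0.76 m; q_2 = 0.40 × 1.62 × 0.76 = 0.4925 m³/s
w_3 = (2.74 − 1.35)/2 = 0.695 m; q_3 = 0.35 × 1.28 × 0.695 = 0.3114 m³/s
w_4 = (4.66 − 2.01)/2 = 1.325 m; q_4 = 0.42 × 2.05 × 1.325 = 1.141 m³/s
w_5 = (4.66 − 2.74)/2 = 0.96 m; q_5 = 0.28 × 0.51 × 0.96 = 0.1371 m³/s
Q = Σ qᵢ = 2.135 m³/s
= 2.135 × 1000 = 2135 L/s

2140 L/s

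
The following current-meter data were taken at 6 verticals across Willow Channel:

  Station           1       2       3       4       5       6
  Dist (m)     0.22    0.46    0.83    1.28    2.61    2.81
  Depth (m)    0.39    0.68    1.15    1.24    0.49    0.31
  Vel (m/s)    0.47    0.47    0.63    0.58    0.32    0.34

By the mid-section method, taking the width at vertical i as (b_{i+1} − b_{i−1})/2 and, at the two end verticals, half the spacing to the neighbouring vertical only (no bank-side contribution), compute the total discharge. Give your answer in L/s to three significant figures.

w_1 = (0.46 − 0.22)/2 = 0.12 m; q_1 = 0.47 × 0.39 × 0.12 = 0.02200 m³/s
w_2 = (0.83 − 0.22)/2 = 0.305 m; q_2 = 0.47 × 0.68 × 0.305 = 0.09748 m³/s
w_3 = (1.28 − 0.46)/2 = 0.41 m; q_3 = 0.63 × 1.15 × 0.41 = 0.2970 m³/s
w_4 = (2.61 − 0.83)/2 = 0.89 m; q_4 = 0.58 × 1.24 × 0.89 = 0.6401 m³/s
w_5 = (2.81 − 1.28)/2 = 0.765 m; q_5 = 0.32 × 0.49 × 0.765 = 0.1200 m³/s
w_6 = (2.81 − 2.61)/2 = 0.1 m; q_6 = 0.34 × 0.31 × 0.1 = 0.01054 m³/s
Q = Σ qᵢ = 1.187 m³/s
= 1.187 × 1000 = 1187 L/s

1190 L/s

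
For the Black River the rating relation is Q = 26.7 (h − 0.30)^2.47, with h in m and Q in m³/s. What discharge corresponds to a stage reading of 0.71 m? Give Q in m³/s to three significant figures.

2.95 m³/s

Q = 26.7 × (0.71 − 0.30)^2.47 = 26.7 × 0.41^2.47 = 2.952 m³/s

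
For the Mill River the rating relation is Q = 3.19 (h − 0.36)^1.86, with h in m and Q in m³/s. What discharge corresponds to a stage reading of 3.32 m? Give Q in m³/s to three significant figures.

24.0 m³/s

Q = 3.19 × (3.32 − 0.36)^1.86 = 3.19 × 2.96^1.86 = 24.01 m³/s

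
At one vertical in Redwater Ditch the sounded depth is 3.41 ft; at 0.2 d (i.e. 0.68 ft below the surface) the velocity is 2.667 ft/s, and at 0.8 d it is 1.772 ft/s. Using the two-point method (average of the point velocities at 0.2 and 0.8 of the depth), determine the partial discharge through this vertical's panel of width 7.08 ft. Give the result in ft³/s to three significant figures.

53.6 ft³/s

v̄ = (2.667 + 1.772) / 2 = 2.220 ft/s
q = v̄ × d × w = 2.220 × 3.41 × 7.08 = 53.58 ft³/s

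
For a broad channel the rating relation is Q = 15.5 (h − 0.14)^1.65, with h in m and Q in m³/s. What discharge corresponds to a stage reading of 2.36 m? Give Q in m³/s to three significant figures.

57.8 m³/s

Q = 15.5 × (2.36 − 0.14)^1.65 = 15.5 × 2.22^1.65 = 57.78 m³/s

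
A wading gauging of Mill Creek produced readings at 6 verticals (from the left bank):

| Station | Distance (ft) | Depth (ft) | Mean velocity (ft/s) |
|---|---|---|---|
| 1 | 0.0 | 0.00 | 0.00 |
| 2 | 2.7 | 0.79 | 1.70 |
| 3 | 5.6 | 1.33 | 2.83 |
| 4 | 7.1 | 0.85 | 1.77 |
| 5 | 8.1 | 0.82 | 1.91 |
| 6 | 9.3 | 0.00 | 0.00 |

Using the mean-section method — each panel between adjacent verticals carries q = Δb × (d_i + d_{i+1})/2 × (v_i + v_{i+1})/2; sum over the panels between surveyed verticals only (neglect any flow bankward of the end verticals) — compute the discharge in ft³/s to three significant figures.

13.6 ft³/s

Panel 1-2: Δb = 2.7 ft, d̄ = (0.00+0.79)/2 = 0.395, v̄ = (0.00+1.70)/2 = 0.85 → q = 2.7×0.395×0.85 = 0.9065 ft³/s
Panel 2-3: Δb = 2.9 ft, d̄ = (0.79+1.33)/2 = 1.06, v̄ = (1.70+2.83)/2 = 2.265 → q = 2.9×1.06×2.265 = 6.963 ft³/s
Panel 3-4: Δb = 1.5 ft, d̄ = (1.33+0.85)/2 = 1.09, v̄ = (2.83+1.77)/2 = 2.3 → q = 1.5×1.09×2.3 = 3.761 ft³/s
Panel 4-5: Δb = 1 ft, d̄ = (0.85+0.82)/2 = 0.835, v̄ = (1.77+1.91)/2 = 1.84 → q = 1×0.835×1.84 = 1.536 ft³/s
Panel 5-6: Δb = 1.2 ft, d̄ = (0.82+0.00)/2 = 0.41, v̄ = (1.91+0.00)/2 = 0.955 → q = 1.2×0.41×0.955 = 0.4699 ft³/s
Q = Σ q = 13.64 ft³/s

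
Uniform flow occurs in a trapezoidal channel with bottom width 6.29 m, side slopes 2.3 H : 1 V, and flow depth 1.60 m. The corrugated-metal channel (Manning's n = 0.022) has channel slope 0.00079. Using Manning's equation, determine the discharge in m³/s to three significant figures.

21.9 m³/s

A = (b + z·y)·y = (6.29 + 2.3×1.60)×1.60 = 15.95 m²
P = b + 2y√(1+z²) = 6.29 + 2×1.60×√(1+2.3²) = 14.32 m
R = A/P = 15.95/14.32 = 1.114 m
Q = (1/n)·A·R^(2/3)·S^(1/2) = (1/0.022) × 15.95 × 1.114^(2/3) × 0.00079^(1/2) = 21.91 m³/s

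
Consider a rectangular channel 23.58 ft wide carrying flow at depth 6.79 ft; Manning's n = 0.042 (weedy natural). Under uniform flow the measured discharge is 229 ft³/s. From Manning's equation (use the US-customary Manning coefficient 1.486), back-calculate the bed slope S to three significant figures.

A = b·y = 23.58 × 6.79 = 160.1 ft²
P = b + 2y = 23.58 + 2×6.79 = 37.16 ft
R = A/P = 160.1/37.16 = 4.309 ft
S = (Q·n / (1.486·A·R^(2/3)))² = (229×0.042 / (1.486×160.1×2.648))² = 0.0002331

0.000233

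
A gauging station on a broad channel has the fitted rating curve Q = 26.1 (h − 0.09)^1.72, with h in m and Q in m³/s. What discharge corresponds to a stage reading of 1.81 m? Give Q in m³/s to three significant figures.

66.3 m³/s

Q = 26.1 × (1.81 − 0.09)^1.72 = 26.1 × 1.72^1.72 = 66.34 m³/s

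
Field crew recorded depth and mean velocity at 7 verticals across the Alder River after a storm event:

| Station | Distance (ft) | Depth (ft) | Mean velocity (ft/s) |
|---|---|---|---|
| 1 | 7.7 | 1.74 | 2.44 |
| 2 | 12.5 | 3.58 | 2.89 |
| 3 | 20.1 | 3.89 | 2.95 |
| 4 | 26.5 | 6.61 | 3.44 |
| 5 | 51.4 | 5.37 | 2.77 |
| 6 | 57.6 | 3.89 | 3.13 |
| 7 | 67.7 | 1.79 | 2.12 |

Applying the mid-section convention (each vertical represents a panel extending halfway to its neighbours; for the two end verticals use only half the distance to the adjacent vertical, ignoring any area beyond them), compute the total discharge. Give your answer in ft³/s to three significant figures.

w_1 = (12.5 − 7.7)/2 = 2.4 ft; q_1 = 2.44 × 1.74 × 2.4 = 10.19 ft³/s
w_2 = (20.1 − 7.7)/2 = 6.2 ft; q_2 = 2.89 × 3.58 × 6.2 = 64.15 ft³/s
w_3 = (26.5 − 12.5)/2 = 7 ft; q_3 = 2.95 × 3.89 × 7 = 80.33 ft³/s
w_4 = (51.4 − 20.1)/2 = 15.65 ft; q_4 = 3.44 × 6.61 × 15.65 = 355.9 ft³/s
w_5 = (57.6 − 26.5)/2 = 15.55 ft; q_5 = 2.77 × 5.37 × 15.55 = 231.3 ft³/s
w_6 = (67.7 − 51.4)/2 = 8.15 ft; q_6 = 3.13 × 3.89 × 8.15 = 99.23 ft³/s
w_7 = (67.7 − 57.6)/2 = 5.05 ft; q_7 = 2.12 × 1.79 × 5.05 = 19.16 ft³/s
Q = Σ qᵢ = 860.2 ft³/s

860 ft³/s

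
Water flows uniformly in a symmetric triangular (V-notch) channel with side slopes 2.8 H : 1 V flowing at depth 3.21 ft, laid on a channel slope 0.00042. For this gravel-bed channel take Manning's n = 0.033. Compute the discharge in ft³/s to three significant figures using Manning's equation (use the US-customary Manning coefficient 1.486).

35.1 ft³/s

A = z·y² = 2.8×3.21² = 28.85 ft²
P = 2y√(1+z²) = 2×3.21×√(1+2.8²) = 19.09 ft
R = A/P = 28.85/19.09 = 1.511 ft
Q = (1.486/n)·A·R^(2/3)·S^(1/2) = (1.486/0.033) × 28.85 × 1.511^(2/3) × 0.00042^(1/2) = 35.07 ft³/s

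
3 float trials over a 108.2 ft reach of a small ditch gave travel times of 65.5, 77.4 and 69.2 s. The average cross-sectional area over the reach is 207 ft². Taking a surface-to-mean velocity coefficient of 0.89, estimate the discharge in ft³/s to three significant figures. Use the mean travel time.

t̄ = (65.5 + 77.4 + 69.2) / 3 = 70.7 s
v_surface = L / t̄ = 108.2 / 70.7 = 1.530 ft/s
v_mean = 0.89 × 1.530 = 1.362 ft/s
Q = A × v_mean = 207 × 1.362 = 281.9 ft³/s

282 ft³/s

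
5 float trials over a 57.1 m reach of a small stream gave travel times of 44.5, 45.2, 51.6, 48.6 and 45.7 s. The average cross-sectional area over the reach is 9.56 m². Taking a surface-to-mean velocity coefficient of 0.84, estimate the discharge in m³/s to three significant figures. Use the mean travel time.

t̄ = (44.5 + 45.2 + 51.6 + 48.6 + 45.7) / 5 = 47.12 s
v_surface = L / t̄ = 57.1 / 47.12 = 1.212 m/s
v_mean = 0.84 × 1.212 = 1.018 m/s
Q = A × v_mean = 9.56 × 1.018 = 9.731 m³/s

9.73 m³/s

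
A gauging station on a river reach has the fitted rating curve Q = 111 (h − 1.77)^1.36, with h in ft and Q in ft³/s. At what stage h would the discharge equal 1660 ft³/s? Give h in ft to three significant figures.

h − h₀ = (Q/C)^(1/b) = (1660/111)^(1/1.36) = 7.308 ft
h = 1.77 + 7.308 = 9.078 ft

9.08 ft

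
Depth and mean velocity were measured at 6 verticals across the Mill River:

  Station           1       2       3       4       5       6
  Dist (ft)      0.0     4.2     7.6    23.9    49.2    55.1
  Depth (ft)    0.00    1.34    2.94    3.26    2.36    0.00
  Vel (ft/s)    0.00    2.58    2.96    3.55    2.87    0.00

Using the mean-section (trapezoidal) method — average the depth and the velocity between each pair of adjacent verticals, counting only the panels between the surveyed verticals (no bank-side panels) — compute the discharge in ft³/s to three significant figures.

426 ft³/s

Panel 1-2: Δb = 4.2 ft, d̄ = (0.00+1.34)/2 = 0.67, v̄ = (0.00+2.58)/2 = 1.29 → q = 4.2×0.67×1.29 = 3.630 ft³/s
Panel 2-3: Δb = 3.4 ft, d̄ = (1.34+2.94)/2 = 2.14, v̄ = (2.58+2.96)/2 = 2.77 → q = 3.4×2.14×2.77 = 20.15 ft³/s
Panel 3-4: Δb = 16.3 ft, d̄ = (2.94+3.26)/2 = 3.1, v̄ = (2.96+3.55)/2 = 3.255 → q = 16.3×3.1×3.255 = 164.5 ft³/s
Panel 4-5: Δb = 25.3 ft, d̄ = (3.26+2.36)/2 = 2.81, v̄ = (3.55+2.87)/2 = 3.21 → q = 25.3×2.81×3.21 = 228.2 ft³/s
Panel 5-6: Δb = 5.9 ft, d̄ = (2.36+0.00)/2 = 1.18, v̄ = (2.87+0.00)/2 = 1.435 → q = 5.9×1.18×1.435 = 9.990 ft³/s
Q = Σ q = 426.5 ft³/s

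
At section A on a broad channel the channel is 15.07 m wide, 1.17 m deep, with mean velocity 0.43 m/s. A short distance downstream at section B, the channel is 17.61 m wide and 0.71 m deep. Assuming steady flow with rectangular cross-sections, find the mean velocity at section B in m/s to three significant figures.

0.606 m/s

Q = A₁V₁ = (15.07×1.17) × 0.43 = 7.582 m³/s
A₂ = 17.61 × 0.71 = 12.50 m²
V₂ = Q/A₂ = 7.582/12.50 = 0.6064 m/s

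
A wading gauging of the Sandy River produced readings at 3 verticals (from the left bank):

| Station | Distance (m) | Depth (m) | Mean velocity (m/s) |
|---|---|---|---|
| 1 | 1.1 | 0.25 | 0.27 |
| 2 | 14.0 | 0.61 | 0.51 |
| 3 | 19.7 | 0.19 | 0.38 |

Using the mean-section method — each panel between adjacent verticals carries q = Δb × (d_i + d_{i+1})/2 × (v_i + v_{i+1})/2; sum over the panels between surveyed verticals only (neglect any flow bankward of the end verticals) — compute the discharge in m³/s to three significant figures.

Panel 1-2: Δb = 12.9 m, d̄ = (0.25+0.61)/2 = 0.43, v̄ = (0.27+0.51)/2 = 0.39 → q = 12.9×0.43×0.39 = 2.163 m³/s
Panel 2-3: Δb = 5.7 m, d̄ = (0.61+0.19)/2 = 0.4, v̄ = (0.51+0.38)/2 = 0.445 → q = 5.7×0.4×0.445 = 1.015 m³/s
Q = Σ q = 3.178 m³/s

3.18 m³/s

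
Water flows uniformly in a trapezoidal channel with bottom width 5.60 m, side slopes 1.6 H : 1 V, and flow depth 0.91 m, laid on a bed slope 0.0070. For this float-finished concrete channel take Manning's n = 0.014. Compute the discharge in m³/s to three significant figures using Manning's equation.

A = (b + z·y)·y = (5.60 + 1.6×0.91)×0.91 = 6.421 m²
P = b + 2y√(1+z²) = 5.60 + 2×0.91×√(1+1.6²) = 9.034 m
R = A/P = 6.421/9.034 = 0.7108 m
Q = (1/n)·A·R^(2/3)·S^(1/2) = (1/0.014) × 6.421 × 0.7108^(2/3) × 0.0070^(1/2) = 30.56 m³/s

30.6 m³/s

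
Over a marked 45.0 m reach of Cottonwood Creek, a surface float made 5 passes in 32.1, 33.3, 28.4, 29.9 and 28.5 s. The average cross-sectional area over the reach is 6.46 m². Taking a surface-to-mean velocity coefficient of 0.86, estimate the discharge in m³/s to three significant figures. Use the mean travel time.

t̄ = (32.1 + 33.3 + 28.4 + 29.9 + 28.5) / 5 = 30.44 s
v_surface = L / t̄ = 45.0 / 30.44 = 1.478 m/s
v_mean = 0.86 × 1.478 = 1.271 m/s
Q = A × v_mean = 6.46 × 1.271 = 8.213 m³/s

8.21 m³/s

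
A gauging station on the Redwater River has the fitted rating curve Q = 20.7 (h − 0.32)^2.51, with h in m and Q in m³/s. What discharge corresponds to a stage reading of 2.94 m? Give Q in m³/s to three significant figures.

232 m³/s

Q = 20.7 × (2.94 − 0.32)^2.51 = 20.7 × 2.62^2.51 = 232.2 m³/s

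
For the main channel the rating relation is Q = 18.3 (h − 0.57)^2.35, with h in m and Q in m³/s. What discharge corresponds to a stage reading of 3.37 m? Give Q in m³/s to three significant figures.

Q = 18.3 × (3.37 − 0.57)^2.35 = 18.3 × 2.8^2.35 = 205.7 m³/s

206 m³/s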